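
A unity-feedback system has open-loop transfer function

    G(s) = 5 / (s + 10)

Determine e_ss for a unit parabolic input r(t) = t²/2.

e_ss = ∞

G(s) has no poles at the origin.
This is a Type 0 system; Ka = lim_{s→0} s^2·G(s) = 0, so the steady-state error for a parabola input is infinite.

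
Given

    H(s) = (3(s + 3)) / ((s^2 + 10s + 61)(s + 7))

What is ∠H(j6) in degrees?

At s = j6: numerator = 9 + j18, denominator = -185 + j570.
∠H = ∠num − ∠den = 63.435° − (107.98°) = -44.55°.

∠H(j6) ≈ -44.55°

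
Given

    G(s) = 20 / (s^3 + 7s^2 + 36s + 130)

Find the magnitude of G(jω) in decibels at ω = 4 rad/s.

Substitute s = j4: numerator = 20, denominator = 18 + j80.
|G(j4)| = |20| / |18 + j80| = 20 / 82 ≈ 0.2439.
In decibels: 20·log₁₀(0.2439) ≈ -12.3 dB.

|G(j4)|_dB ≈ -12.3 dB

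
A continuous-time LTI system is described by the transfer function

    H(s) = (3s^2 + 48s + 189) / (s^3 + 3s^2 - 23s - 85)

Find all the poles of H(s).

The poles are the roots of the denominator s^3 + 3s^2 - 23s - 85 = 0.
Trying s = 5: the polynomial evaluates to 0, so (s - 5) is a factor.
Dividing out leaves s^2 + 8s + 17 = 0.
The quadratic formula then gives s = -4 ± 1j.

s = -4 + j, -4 - j, 5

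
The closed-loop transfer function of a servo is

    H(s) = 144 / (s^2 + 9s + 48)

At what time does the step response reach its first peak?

t_p ≈ 0.5964 s

Comparing s^2 + 9s + 48 to s^2 + 2ζωₙs + ωₙ²: ωₙ = √48 ≈ 6.928 rad/s and ζ = 9/(2·√48) ≈ 0.6495.
ζωₙ = 9/2 = 4.5, so ω_d = ωₙ√(1−ζ²) = √(ωₙ² − (ζωₙ)²) = √(48 − 4.5²) = √27.75 ≈ 5.268 rad/s.
t_p = π/ω_d = π/5.268 ≈ 0.5964 s.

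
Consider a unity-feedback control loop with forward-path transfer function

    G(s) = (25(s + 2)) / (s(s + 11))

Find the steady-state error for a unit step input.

G(s) has one pole at the origin.
This is a Type 1 system; for a step input the steady-state error is zero.

e_ss = 0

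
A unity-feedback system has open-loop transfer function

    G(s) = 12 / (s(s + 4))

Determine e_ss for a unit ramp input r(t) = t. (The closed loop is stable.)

e_ss = 0.3333

G(s) has one pole at the origin.
This is a Type 1 system. Kv = lim_{s→0} s·G(s) = 12/4 = 3.
e_ss = 1/Kv = 1/(3) = 1/3 ≈ 0.3333.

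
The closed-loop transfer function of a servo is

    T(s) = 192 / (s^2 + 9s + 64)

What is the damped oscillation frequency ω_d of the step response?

Comparing s^2 + 9s + 64 to s^2 + 2ζωₙs + ωₙ²: ωₙ = 8 rad/s and ζ = 9/(2·8) = 0.5625.
ζωₙ = 9/2 = 4.5, so ω_d = ωₙ√(1−ζ²) = √(ωₙ² − (ζωₙ)²) = √(64 − 4.5²) = √43.75 ≈ 6.614 rad/s.

ω_d ≈ 6.614 rad/s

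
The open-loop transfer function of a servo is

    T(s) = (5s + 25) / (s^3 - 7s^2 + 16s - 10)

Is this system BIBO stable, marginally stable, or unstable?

unstable

The denominator s^3 - 7s^2 + 16s - 10 factors as (s^2 - 6s + 10)(s - 1), giving poles at s = 3 + j, 3 - j, 1.
Since the pole(s) at s = 3 + j, 3 - j, 1 lie in the right half-plane, the system is unstable.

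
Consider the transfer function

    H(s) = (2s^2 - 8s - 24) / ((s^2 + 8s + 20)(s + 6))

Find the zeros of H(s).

Set the numerator to zero: 2s^2 - 8s - 24 = 0, i.e. 2·(s^2 - 4s - 12) = 0.
Factoring: (s + 2)(s - 6) = 0.

s = -2, 6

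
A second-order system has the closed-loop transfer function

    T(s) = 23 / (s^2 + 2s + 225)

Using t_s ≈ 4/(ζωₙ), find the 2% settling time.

Comparing s^2 + 2s + 225 to s^2 + 2ζωₙs + ωₙ²: ωₙ = 15 rad/s and ζ = 2/(2·15) ≈ 0.06667.
ζωₙ = 2/2 = 1, so t_s ≈ 4/(ζωₙ) = 4/1 = 4 s.

t_s ≈ 4 s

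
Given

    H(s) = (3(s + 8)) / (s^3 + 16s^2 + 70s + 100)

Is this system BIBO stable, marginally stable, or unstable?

stable

The denominator s^3 + 16s^2 + 70s + 100 factors as (s^2 + 6s + 10)(s + 10), giving poles at s = -3 ± j, -10.
Since all poles lie strictly in the left half-plane, the system is stable.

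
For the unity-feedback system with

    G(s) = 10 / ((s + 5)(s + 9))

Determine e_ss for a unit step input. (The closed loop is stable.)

e_ss = 0.8182

G(s) has no poles at the origin.
This is a Type 0 system. Kp = lim_{s→0} G(s) = 10/45 = 2/9.
e_ss = 1/(1 + Kp) = 1/(1 + 2/9) = 9/11 ≈ 0.8182.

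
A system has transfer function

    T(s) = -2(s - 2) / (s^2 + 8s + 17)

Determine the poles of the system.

s = -4 + j, -4 - j

The poles are the roots of the denominator s^2 + 8s + 17 = 0.
Using the quadratic formula: s = (-8 ± √(-4))/2 = -4 ± 1j.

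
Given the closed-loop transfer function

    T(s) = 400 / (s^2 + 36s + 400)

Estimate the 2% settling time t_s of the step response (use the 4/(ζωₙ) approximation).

t_s ≈ 0.2222 s

Comparing s^2 + 36s + 400 to s^2 + 2ζωₙs + ωₙ²: ωₙ = 20 rad/s and ζ = 36/(2·20) = 0.9.
ζωₙ = 36/2 = 18, so t_s ≈ 4/(ζωₙ) = 4/18 ≈ 0.2222 s.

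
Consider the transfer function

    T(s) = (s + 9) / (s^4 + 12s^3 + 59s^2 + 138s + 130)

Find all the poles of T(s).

The poles are the roots of the denominator s^4 + 12s^3 + 59s^2 + 138s + 130 = 0.
No real roots exist; factor into two real quadratics: (s^2 + 6s + 13)(s^2 + 6s + 10) = 0.
Each quadratic gives a conjugate pair via the quadratic formula.

s = -3 ± 2j, -3 ± j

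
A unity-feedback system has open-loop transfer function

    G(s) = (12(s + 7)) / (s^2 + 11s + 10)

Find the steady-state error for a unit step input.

G(s) has no poles at the origin.
This is a Type 0 system. Kp = lim_{s→0} G(s) = 84/10 = 42/5.
e_ss = 1/(1 + Kp) = 1/(1 + 42/5) = 5/47 ≈ 0.1064.

e_ss = 0.1064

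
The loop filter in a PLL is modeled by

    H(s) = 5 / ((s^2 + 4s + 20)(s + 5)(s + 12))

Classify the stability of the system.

stable

The poles can be read from the denominator factors: s = -2 ± 4j, -5, -12.
Since all poles lie strictly in the left half-plane, the system is stable.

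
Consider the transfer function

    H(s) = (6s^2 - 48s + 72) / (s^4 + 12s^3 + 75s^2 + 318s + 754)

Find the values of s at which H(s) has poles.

The poles are the roots of the denominator s^4 + 12s^3 + 75s^2 + 318s + 754 = 0.
No real roots exist; factor into two real quadratics: (s^2 + 10s + 29)(s^2 + 2s + 26) = 0.
Each quadratic gives a conjugate pair via the quadratic formula.

s = -5 ± 2j, -1 ± 5j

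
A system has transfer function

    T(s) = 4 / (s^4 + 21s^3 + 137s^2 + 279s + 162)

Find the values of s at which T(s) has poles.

The poles are the roots of the denominator s^4 + 21s^3 + 137s^2 + 279s + 162 = 0.
Trying s = -1: the polynomial evaluates to 0, so (s + 1) is a factor.
Dividing out leaves s^3 + 20s^2 + 117s + 162 = 0.
This factors further as (s + 9)^2(s + 2) = 0.

s = -1, -9, -9, -2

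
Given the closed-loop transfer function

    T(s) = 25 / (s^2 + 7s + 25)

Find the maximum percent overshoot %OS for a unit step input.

Comparing s^2 + 7s + 25 to s^2 + 2ζωₙs + ωₙ²: ωₙ = 5 rad/s and ζ = 7/(2·5) = 0.7.
%OS = 100·exp(−πζ/√(1−ζ²)) = 100·exp(−π·0.7/√(1−0.7²)) ≈ 4.60%.

%OS ≈ 4.60%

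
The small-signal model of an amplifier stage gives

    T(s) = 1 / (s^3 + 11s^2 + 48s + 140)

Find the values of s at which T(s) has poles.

s = -2 ± 4j, -7

The poles are the roots of the denominator s^3 + 11s^2 + 48s + 140 = 0.
Trying s = -7: the polynomial evaluates to 0, so (s + 7) is a factor.
Dividing out leaves s^2 + 4s + 20 = 0.
The quadratic formula then gives s = -2 ± 4j.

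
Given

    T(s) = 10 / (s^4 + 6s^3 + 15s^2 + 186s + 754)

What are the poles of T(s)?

s = 2 ± 5j, -5 ± j

The poles are the roots of the denominator s^4 + 6s^3 + 15s^2 + 186s + 754 = 0.
No real roots exist; factor into two real quadratics: (s^2 - 4s + 29)(s^2 + 10s + 26) = 0.
Each quadratic gives a conjugate pair via the quadratic formula.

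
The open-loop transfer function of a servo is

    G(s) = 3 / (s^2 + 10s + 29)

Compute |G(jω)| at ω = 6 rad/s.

|G(j6)| ≈ 0.04966

Substitute s = j6: numerator = 3, denominator = -7 + j60.
|G(j6)| = |3| / |-7 + j60| = 3 / 60.407 ≈ 0.04966.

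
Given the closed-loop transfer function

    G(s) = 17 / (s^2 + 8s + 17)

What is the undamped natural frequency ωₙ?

Compare the denominator to the standard form s^2 + 2ζωₙs + ωₙ².
ωₙ² = 17, so ωₙ = √17 ≈ 4.123 rad/s.

ωₙ ≈ 4.123 rad/s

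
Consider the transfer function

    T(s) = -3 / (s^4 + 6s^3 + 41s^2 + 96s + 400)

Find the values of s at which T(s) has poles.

s = 4j, -4j, -3 + 4j, -3 - 4j

The poles are the roots of the denominator s^4 + 6s^3 + 41s^2 + 96s + 400 = 0.
No real roots exist; factor into two real quadratics: (s^2 + 16)(s^2 + 6s + 25) = 0.
Each quadratic gives a conjugate pair via the quadratic formula.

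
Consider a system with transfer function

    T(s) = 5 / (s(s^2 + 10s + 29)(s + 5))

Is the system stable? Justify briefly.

The poles can be read from the denominator factors: s = 0, -5 + 2j, -5 - 2j, -5.
Since the simple pole(s) at s = 0 lie on the jω-axis with none in the right half-plane, the system is marginally stable.

marginally stable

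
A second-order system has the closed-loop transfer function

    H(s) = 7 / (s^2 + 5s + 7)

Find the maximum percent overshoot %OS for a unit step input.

Comparing s^2 + 5s + 7 to s^2 + 2ζωₙs + ωₙ²: ωₙ = √7 ≈ 2.646 rad/s and ζ = 5/(2·√7) ≈ 0.9449.
%OS = 100·exp(−πζ/√(1−ζ²)) = 100·exp(−π·0.9449/√(1−0.9449²)) ≈ 0.0115%.

%OS ≈ 0.0115%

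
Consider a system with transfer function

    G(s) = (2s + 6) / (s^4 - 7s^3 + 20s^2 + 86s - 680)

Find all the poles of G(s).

s = 3 + 5j, 3 - 5j, -4, 5

The poles are the roots of the denominator s^4 - 7s^3 + 20s^2 + 86s - 680 = 0.
Trying s = -4: the polynomial evaluates to 0, so (s + 4) is a factor.
Dividing out leaves s^3 - 11s^2 + 64s - 170 = 0.
This factors further as (s^2 - 6s + 34)(s - 5) = 0.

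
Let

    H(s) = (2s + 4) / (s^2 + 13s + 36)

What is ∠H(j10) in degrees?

∠H(j10) ≈ -37.52°

At s = j10: numerator = 4 + j20, denominator = -64 + j130.
∠H = ∠num − ∠den = 78.690° − (116.21°) = -37.52°.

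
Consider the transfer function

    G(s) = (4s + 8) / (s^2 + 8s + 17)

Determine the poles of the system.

The poles are the roots of the denominator s^2 + 8s + 17 = 0.
Using the quadratic formula: s = (-8 ± √(-4))/2 = -4 ± 1j.

s = -4 ± j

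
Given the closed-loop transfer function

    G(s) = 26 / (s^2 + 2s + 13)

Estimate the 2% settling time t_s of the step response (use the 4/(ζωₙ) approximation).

t_s ≈ 4 s

Comparing s^2 + 2s + 13 to s^2 + 2ζωₙs + ωₙ²: ωₙ = √13 ≈ 3.606 rad/s and ζ = 2/(2·√13) ≈ 0.2774.
ζωₙ = 2/2 = 1, so t_s ≈ 4/(ζωₙ) = 4/1 = 4 s.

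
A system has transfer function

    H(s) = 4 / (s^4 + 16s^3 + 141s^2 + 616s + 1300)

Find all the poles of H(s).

s = -4 ± 3j, -4 ± 6j

The poles are the roots of the denominator s^4 + 16s^3 + 141s^2 + 616s + 1300 = 0.
No real roots exist; factor into two real quadratics: (s^2 + 8s + 25)(s^2 + 8s + 52) = 0.
Each quadratic gives a conjugate pair via the quadratic formula.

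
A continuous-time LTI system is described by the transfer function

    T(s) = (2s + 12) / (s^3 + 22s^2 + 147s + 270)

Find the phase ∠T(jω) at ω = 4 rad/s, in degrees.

At s = j4: numerator = 12 + j8, denominator = -82 + j524.
∠T = ∠num − ∠den = 33.690° − (98.894°) = -65.20°.

∠T(j4) ≈ -65.20°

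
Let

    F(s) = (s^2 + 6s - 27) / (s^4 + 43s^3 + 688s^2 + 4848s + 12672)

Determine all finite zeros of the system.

s = 3, -9

Set the numerator to zero: s^2 + 6s - 27 = 0.
Factoring: (s - 3)(s + 9) = 0.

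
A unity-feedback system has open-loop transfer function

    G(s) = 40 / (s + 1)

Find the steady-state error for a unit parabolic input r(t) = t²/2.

e_ss = ∞

G(s) has no poles at the origin.
This is a Type 0 system; Ka = lim_{s→0} s^2·G(s) = 0, so the steady-state error for a parabola input is infinite.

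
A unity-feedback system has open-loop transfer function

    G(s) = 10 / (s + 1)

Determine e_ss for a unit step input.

e_ss = 0.09091

G(s) has no poles at the origin.
This is a Type 0 system. Kp = lim_{s→0} G(s) = 10/1.
e_ss = 1/(1 + Kp) = 1/(1 + 10) = 1/11 ≈ 0.09091.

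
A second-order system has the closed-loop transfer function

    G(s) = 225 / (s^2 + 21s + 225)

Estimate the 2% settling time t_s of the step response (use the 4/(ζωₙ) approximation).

t_s ≈ 0.3810 s

Comparing s^2 + 21s + 225 to s^2 + 2ζωₙs + ωₙ²: ωₙ = 15 rad/s and ζ = 21/(2·15) = 0.7.
ζωₙ = 21/2 = 10.5, so t_s ≈ 4/(ζωₙ) = 4/10.5 ≈ 0.3810 s.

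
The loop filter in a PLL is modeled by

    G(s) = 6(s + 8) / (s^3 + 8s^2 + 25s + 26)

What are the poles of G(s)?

The poles are the roots of the denominator s^3 + 8s^2 + 25s + 26 = 0.
Trying s = -2: the polynomial evaluates to 0, so (s + 2) is a factor.
Dividing out leaves s^2 + 6s + 13 = 0.
The quadratic formula then gives s = -3 ± 2j.

s = -3 ± 2j, -2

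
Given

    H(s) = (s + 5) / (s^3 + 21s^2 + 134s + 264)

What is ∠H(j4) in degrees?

∠H(j4) ≈ -60.01°

At s = j4: numerator = 5 + j4, denominator = -72 + j472.
∠H = ∠num − ∠den = 38.660° − (98.673°) = -60.01°.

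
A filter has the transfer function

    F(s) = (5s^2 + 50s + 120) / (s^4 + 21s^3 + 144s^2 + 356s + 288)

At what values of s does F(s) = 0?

Set the numerator to zero: 5s^2 + 50s + 120 = 0, i.e. 5·(s^2 + 10s + 24) = 0.
Factoring: (s + 6)(s + 4) = 0.

s = -6, -4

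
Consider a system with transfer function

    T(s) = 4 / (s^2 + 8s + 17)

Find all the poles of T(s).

s = -4 ± j

The poles are the roots of the denominator s^2 + 8s + 17 = 0.
Using the quadratic formula: s = (-8 ± √(-4))/2 = -4 ± 1j.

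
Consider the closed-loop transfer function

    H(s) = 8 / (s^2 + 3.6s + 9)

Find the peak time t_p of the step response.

Comparing s^2 + 3.6s + 9 to s^2 + 2ζωₙs + ωₙ²: ωₙ = 3 rad/s and ζ = 3.6/(2·3) = 0.6.
ζωₙ = 3.6/2 = 1.8, so ω_d = ωₙ√(1−ζ²) = √(ωₙ² − (ζωₙ)²) = √(9 − 1.8²) = √5.76 = 2.400 rad/s.
t_p = π/ω_d = π/2.400 ≈ 1.309 s.

t_p ≈ 1.309 s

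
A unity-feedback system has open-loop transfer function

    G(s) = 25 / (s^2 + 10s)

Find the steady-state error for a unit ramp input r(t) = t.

e_ss = 0.4000

G(s) has one pole at the origin.
This is a Type 1 system. Kv = lim_{s→0} s·G(s) = 25/10 = 5/2.
e_ss = 1/Kv = 1/(5/2) = 2/5 ≈ 0.4000.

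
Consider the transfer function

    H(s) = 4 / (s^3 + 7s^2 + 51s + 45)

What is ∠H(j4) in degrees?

At s = j4: numerator = 4, denominator = -67 + j140.
∠H = ∠num − ∠den = 0° − (115.57°) = -115.6°.

∠H(j4) ≈ -115.6°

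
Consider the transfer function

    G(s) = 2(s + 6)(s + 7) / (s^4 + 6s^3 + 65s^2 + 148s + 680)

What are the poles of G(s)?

The poles are the roots of the denominator s^4 + 6s^3 + 65s^2 + 148s + 680 = 0.
No real roots exist; factor into two real quadratics: (s^2 + 2s + 17)(s^2 + 4s + 40) = 0.
Each quadratic gives a conjugate pair via the quadratic formula.

s = -1 ± 4j, -2 ± 6j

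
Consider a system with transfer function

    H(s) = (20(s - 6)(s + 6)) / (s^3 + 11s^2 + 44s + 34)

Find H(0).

H(0) = -360/17 ≈ -21.18

Set s = 0: H(0) = (-720) / (34) = -360/17.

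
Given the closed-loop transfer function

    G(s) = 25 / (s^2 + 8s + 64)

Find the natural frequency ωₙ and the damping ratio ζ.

Compare the denominator to the standard form s^2 + 2ζωₙs + ωₙ².
ωₙ² = 64, so ωₙ = 8 rad/s.
2ζωₙ = 8, so ζ = 8/(2·8) = 0.5.

ωₙ = 8 rad/s, ζ = 0.5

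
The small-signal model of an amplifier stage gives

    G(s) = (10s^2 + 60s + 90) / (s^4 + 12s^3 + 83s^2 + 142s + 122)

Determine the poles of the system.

The poles are the roots of the denominator s^4 + 12s^3 + 83s^2 + 142s + 122 = 0.
No real roots exist; factor into two real quadratics: (s^2 + 2s + 2)(s^2 + 10s + 61) = 0.
Each quadratic gives a conjugate pair via the quadratic formula.

s = -1 ± j, -5 ± 6j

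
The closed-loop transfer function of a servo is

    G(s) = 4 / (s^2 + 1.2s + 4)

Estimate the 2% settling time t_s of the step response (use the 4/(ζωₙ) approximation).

t_s ≈ 6.667 s

Comparing s^2 + 1.2s + 4 to s^2 + 2ζωₙs + ωₙ²: ωₙ = 2 rad/s and ζ = 1.2/(2·2) = 0.3.
ζωₙ = 1.2/2 = 0.6, so t_s ≈ 4/(ζωₙ) = 4/0.6 ≈ 6.667 s.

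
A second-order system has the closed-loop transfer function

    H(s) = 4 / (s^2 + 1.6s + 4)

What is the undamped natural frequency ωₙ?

Compare the denominator to the standard form s^2 + 2ζωₙs + ωₙ².
ωₙ² = 4, so ωₙ = 2 rad/s.

ωₙ = 2 rad/s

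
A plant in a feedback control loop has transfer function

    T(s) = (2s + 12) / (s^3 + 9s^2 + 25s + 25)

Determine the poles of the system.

s = -2 + j, -2 - j, -5

The poles are the roots of the denominator s^3 + 9s^2 + 25s + 25 = 0.
Trying s = -5: the polynomial evaluates to 0, so (s + 5) is a factor.
Dividing out leaves s^2 + 4s + 5 = 0.
The quadratic formula then gives s = -2 ± 1j.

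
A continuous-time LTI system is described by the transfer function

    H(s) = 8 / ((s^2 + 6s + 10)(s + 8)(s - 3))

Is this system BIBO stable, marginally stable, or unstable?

unstable

The poles can be read from the denominator factors: s = -3 + j, -3 - j, -8, 3.
Since the pole(s) at s = 3 lie in the right half-plane, the system is unstable.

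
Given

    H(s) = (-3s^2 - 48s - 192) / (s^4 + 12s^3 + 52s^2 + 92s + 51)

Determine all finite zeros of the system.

Set the numerator to zero: -3s^2 - 48s - 192 = 0, i.e. -3·(s^2 + 16s + 64) = 0.
Factoring: (s + 8)^2 = 0.

s = -8, -8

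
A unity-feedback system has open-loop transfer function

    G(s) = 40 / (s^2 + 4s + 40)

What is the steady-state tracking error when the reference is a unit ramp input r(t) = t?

e_ss = ∞

G(s) has no poles at the origin.
This is a Type 0 system; Kv = lim_{s→0} s·G(s) = 0, so the steady-state error for a ramp input is infinite.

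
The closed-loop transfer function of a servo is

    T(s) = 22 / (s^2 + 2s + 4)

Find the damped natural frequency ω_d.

ω_d ≈ 1.732 rad/s

Comparing s^2 + 2s + 4 to s^2 + 2ζωₙs + ωₙ²: ωₙ = 2 rad/s and ζ = 2/(2·2) = 0.5.
ζωₙ = 2/2 = 1, so ω_d = ωₙ√(1−ζ²) = √(ωₙ² − (ζωₙ)²) = √(4 − 1²) = √3 ≈ 1.732 rad/s.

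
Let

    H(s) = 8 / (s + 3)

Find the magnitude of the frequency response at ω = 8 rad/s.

Substitute s = j8: numerator = 8, denominator = 3 + j8.
|H(j8)| = |8| / |3 + j8| = 8 / 8.5440 ≈ 0.9363.

|H(j8)| ≈ 0.9363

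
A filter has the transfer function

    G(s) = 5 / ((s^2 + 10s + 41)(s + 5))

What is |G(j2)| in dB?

|G(j2)|_dB ≈ -33.1 dB

Substitute s = j2: numerator = 5, denominator = 145 + j174.
|G(j2)| = |5| / |145 + j174| = 5 / 226.50 ≈ 0.02208.
In decibels: 20·log₁₀(0.02208) ≈ -33.1 dB.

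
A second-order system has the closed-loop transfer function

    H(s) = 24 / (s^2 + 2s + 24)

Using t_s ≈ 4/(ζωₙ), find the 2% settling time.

Comparing s^2 + 2s + 24 to s^2 + 2ζωₙs + ωₙ²: ωₙ = √24 ≈ 4.899 rad/s and ζ = 2/(2·√24) ≈ 0.2041.
ζωₙ = 2/2 = 1, so t_s ≈ 4/(ζωₙ) = 4/1 = 4 s.

t_s ≈ 4 s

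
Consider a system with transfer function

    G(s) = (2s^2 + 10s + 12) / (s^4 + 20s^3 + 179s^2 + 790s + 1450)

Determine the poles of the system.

The poles are the roots of the denominator s^4 + 20s^3 + 179s^2 + 790s + 1450 = 0.
No real roots exist; factor into two real quadratics: (s^2 + 10s + 50)(s^2 + 10s + 29) = 0.
Each quadratic gives a conjugate pair via the quadratic formula.

s = -5 + 5j, -5 - 5j, -5 + 2j, -5 - 2j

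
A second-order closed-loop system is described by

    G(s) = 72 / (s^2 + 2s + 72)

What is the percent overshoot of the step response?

%OS ≈ 68.9%

Comparing s^2 + 2s + 72 to s^2 + 2ζωₙs + ωₙ²: ωₙ = √72 ≈ 8.485 rad/s and ζ = 2/(2·√72) ≈ 0.1179.
%OS = 100·exp(−πζ/√(1−ζ²)) = 100·exp(−π·0.1179/√(1−0.1179²)) ≈ 68.9%.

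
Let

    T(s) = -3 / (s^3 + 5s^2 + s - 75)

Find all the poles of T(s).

The poles are the roots of the denominator s^3 + 5s^2 + s - 75 = 0.
Trying s = 3: the polynomial evaluates to 0, so (s - 3) is a factor.
Dividing out leaves s^2 + 8s + 25 = 0.
The quadratic formula then gives s = -4 ± 3j.

s = -4 + 3j, -4 - 3j, 3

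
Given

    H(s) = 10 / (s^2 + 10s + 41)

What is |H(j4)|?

Substitute s = j4: numerator = 10, denominator = 25 + j40.
|H(j4)| = |10| / |25 + j40| = 10 / 47.170 ≈ 0.2120.

|H(j4)| ≈ 0.2120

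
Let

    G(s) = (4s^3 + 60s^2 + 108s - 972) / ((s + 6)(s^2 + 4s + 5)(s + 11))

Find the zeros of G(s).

Set the numerator to zero: 4s^3 + 60s^2 + 108s - 972 = 0, i.e. 4·(s^3 + 15s^2 + 27s - 243) = 0.
Factoring: (s - 3)(s + 9)^2 = 0.

s = 3, -9, -9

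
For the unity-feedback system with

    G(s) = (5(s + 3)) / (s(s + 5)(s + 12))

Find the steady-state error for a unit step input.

G(s) has one pole at the origin.
This is a Type 1 system; for a step input the steady-state error is zero.

e_ss = 0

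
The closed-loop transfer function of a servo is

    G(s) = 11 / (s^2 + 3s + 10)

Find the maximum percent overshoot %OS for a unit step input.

Comparing s^2 + 3s + 10 to s^2 + 2ζωₙs + ωₙ²: ωₙ = √10 ≈ 3.162 rad/s and ζ = 3/(2·√10) ≈ 0.4743.
%OS = 100·exp(−πζ/√(1−ζ²)) = 100·exp(−π·0.4743/√(1−0.4743²)) ≈ 18.4%.

%OS ≈ 18.4%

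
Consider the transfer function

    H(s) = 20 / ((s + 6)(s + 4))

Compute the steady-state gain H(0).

H(0) = 5/6 ≈ 0.8333

At s = 0 each factor (s + a) contributes a and each (s^2 + bs + c) contributes c.
H(0) = 20·1 / ((6) · (4)) = 20/24 = 5/6.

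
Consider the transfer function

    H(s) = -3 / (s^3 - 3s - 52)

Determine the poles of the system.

The poles are the roots of the denominator s^3 - 3s - 52 = 0.
Trying s = 4: the polynomial evaluates to 0, so (s - 4) is a factor.
Dividing out leaves s^2 + 4s + 13 = 0.
The quadratic formula then gives s = -2 ± 3j.

s = -2 + 3j, -2 - 3j, 4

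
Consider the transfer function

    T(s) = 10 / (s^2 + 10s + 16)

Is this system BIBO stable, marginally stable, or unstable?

stable

The denominator s^2 + 10s + 16 factors as (s + 2)(s + 8), giving poles at s = -2, -8.
Since all poles lie strictly in the left half-plane, the system is stable.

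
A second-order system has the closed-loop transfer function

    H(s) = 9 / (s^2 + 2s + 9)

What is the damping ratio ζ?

ζ ≈ 0.3333

Compare the denominator to the standard form s^2 + 2ζωₙs + ωₙ².
ωₙ² = 9, so ωₙ = 3 rad/s.
2ζωₙ = 2, so ζ = 2/(2·3) ≈ 0.3333.
With ζ = 0.3333 the response is underdamped.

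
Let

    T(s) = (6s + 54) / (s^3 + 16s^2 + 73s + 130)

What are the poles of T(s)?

The poles are the roots of the denominator s^3 + 16s^2 + 73s + 130 = 0.
Trying s = -10: the polynomial evaluates to 0, so (s + 10) is a factor.
Dividing out leaves s^2 + 6s + 13 = 0.
The quadratic formula then gives s = -3 ± 2j.

s = -3 + 2j, -3 - 2j, -10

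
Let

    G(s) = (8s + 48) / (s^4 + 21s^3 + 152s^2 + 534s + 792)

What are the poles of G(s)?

The poles are the roots of the denominator s^4 + 21s^3 + 152s^2 + 534s + 792 = 0.
Trying s = -11: the polynomial evaluates to 0, so (s + 11) is a factor.
Dividing out leaves s^3 + 10s^2 + 42s + 72 = 0.
This factors further as (s^2 + 6s + 18)(s + 4) = 0.

s = -3 ± 3j, -11, -4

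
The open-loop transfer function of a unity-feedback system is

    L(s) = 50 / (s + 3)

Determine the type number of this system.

Type 0

The denominator has no factor of s at the origin — no free integrator — so this is a Type 0 system.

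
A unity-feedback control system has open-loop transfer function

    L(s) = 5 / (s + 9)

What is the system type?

Type 0

The denominator has no factor of s at the origin — no free integrator — so this is a Type 0 system.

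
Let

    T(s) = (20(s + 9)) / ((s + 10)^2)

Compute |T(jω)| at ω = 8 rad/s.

|T(j8)| ≈ 1.468

Substitute s = j8: numerator = 180 + j160, denominator = 36 + j160.
|T(j8)| = |180 + j160| / |36 + j160| = 240.83 / 164 ≈ 1.468.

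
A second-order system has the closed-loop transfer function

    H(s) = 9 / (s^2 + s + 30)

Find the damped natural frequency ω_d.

Comparing s^2 + s + 30 to s^2 + 2ζωₙs + ωₙ²: ωₙ = √30 ≈ 5.477 rad/s and ζ = 1/(2·√30) ≈ 0.09129.
ζωₙ = 1/2 = 0.5, so ω_d = ωₙ√(1−ζ²) = √(ωₙ² − (ζωₙ)²) = √(30 − 0.5²) = √29.75 ≈ 5.454 rad/s.

ω_d ≈ 5.454 rad/s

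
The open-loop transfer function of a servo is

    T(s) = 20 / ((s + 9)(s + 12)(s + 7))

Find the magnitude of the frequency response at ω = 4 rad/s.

|T(j4)| ≈ 0.01991

Substitute s = j4: numerator = 20, denominator = 308 + j956.
|T(j4)| = |20| / |308 + j956| = 20 / 1004.4 ≈ 0.01991.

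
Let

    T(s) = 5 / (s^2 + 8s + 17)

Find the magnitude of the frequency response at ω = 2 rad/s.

Substitute s = j2: numerator = 5, denominator = 13 + j16.
|T(j2)| = |5| / |13 + j16| = 5 / 20.616 ≈ 0.2425.

|T(j2)| ≈ 0.2425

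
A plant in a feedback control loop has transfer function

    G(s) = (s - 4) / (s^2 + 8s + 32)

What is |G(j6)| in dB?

|G(j6)|_dB ≈ -16.5 dB

Substitute s = j6: numerator = -4 + j6, denominator = -4 + j48.
|G(j6)| = |-4 + j6| / |-4 + j48| = 7.2111 / 48.166 ≈ 0.1497.
In decibels: 20·log₁₀(0.1497) ≈ -16.5 dB.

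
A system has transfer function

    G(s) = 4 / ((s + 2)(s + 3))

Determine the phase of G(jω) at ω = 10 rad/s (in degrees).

At s = j10: numerator = 4, denominator = -94 + j50.
∠G = ∠num − ∠den = 0° − (151.99°) = -152.0°.

∠G(j10) ≈ -152.0°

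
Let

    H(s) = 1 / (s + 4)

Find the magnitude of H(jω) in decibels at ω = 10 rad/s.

|H(j10)|_dB ≈ -20.6 dB

Substitute s = j10: numerator = 1, denominator = 4 + j10.
|H(j10)| = |1| / |4 + j10| = 1 / 10.770 ≈ 0.09285.
In decibels: 20·log₁₀(0.09285) ≈ -20.6 dB.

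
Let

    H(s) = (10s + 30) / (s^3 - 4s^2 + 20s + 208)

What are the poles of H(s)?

s = -4, 4 + 6j, 4 - 6j

The poles are the roots of the denominator s^3 - 4s^2 + 20s + 208 = 0.
Trying s = -4: the polynomial evaluates to 0, so (s + 4) is a factor.
Dividing out leaves s^2 - 8s + 52 = 0.
The quadratic formula then gives s = 4 ± 6j.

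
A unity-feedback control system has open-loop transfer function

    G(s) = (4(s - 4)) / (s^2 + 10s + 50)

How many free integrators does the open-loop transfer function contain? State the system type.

The denominator has no factor of s at the origin — no free integrator — so this is a Type 0 system.

Type 0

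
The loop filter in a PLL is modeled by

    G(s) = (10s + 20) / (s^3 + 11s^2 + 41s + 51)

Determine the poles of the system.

s = -4 + j, -4 - j, -3

The poles are the roots of the denominator s^3 + 11s^2 + 41s + 51 = 0.
Trying s = -3: the polynomial evaluates to 0, so (s + 3) is a factor.
Dividing out leaves s^2 + 8s + 17 = 0.
The quadratic formula then gives s = -4 ± 1j.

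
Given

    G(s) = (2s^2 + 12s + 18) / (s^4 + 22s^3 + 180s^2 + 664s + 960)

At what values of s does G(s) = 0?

Set the numerator to zero: 2s^2 + 12s + 18 = 0, i.e. 2·(s^2 + 6s + 9) = 0.
Factoring: (s + 3)^2 = 0.

s = -3, -3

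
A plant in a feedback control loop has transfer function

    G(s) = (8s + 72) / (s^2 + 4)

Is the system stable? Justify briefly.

The poles can be read from the denominator factors: s = ±2j.
Since the simple pole(s) at s = 2j, -2j lie on the jω-axis with none in the right half-plane, the system is marginally stable.

marginally stable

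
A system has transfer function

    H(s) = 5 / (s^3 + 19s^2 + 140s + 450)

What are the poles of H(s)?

s = -5 + 5j, -5 - 5j, -9

The poles are the roots of the denominator s^3 + 19s^2 + 140s + 450 = 0.
Trying s = -9: the polynomial evaluates to 0, so (s + 9) is a factor.
Dividing out leaves s^2 + 10s + 50 = 0.
The quadratic formula then gives s = -5 ± 5j.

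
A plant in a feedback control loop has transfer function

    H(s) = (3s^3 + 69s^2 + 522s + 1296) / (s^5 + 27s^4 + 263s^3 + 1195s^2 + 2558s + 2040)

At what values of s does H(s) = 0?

Set the numerator to zero: 3s^3 + 69s^2 + 522s + 1296 = 0, i.e. 3·(s^3 + 23s^2 + 174s + 432) = 0.
Factoring: (s + 8)(s + 6)(s + 9) = 0.

s = -8, -6, -9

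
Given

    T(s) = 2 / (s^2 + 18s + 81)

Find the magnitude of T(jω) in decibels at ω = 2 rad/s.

|T(j2)|_dB ≈ -32.6 dB

Substitute s = j2: numerator = 2, denominator = 77 + j36.
|T(j2)| = |2| / |77 + j36| = 2 / 85 ≈ 0.02353.
In decibels: 20·log₁₀(0.02353) ≈ -32.6 dB.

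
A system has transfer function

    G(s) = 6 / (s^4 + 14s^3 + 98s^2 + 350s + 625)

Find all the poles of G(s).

The poles are the roots of the denominator s^4 + 14s^3 + 98s^2 + 350s + 625 = 0.
No real roots exist; factor into two real quadratics: (s^2 + 8s + 25)(s^2 + 6s + 25) = 0.
Each quadratic gives a conjugate pair via the quadratic formula.

s = -4 ± 3j, -3 ± 4j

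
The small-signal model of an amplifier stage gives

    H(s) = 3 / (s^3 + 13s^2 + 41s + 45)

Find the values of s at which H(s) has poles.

s = -2 ± j, -9

The poles are the roots of the denominator s^3 + 13s^2 + 41s + 45 = 0.
Trying s = -9: the polynomial evaluates to 0, so (s + 9) is a factor.
Dividing out leaves s^2 + 4s + 5 = 0.
The quadratic formula then gives s = -2 ± 1j.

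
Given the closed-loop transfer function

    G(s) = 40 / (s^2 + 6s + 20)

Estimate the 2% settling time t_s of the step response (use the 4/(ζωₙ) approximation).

Comparing s^2 + 6s + 20 to s^2 + 2ζωₙs + ωₙ²: ωₙ = √20 ≈ 4.472 rad/s and ζ = 6/(2·√20) ≈ 0.6708.
ζωₙ = 6/2 = 3, so t_s ≈ 4/(ζωₙ) = 4/3 ≈ 1.333 s.

t_s ≈ 1.333 s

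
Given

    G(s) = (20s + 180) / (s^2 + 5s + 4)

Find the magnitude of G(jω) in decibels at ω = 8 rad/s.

|G(j8)|_dB ≈ 10.5 dB

Substitute s = j8: numerator = 180 + j160, denominator = -60 + j40.
|G(j8)| = |180 + j160| / |-60 + j40| = 240.83 / 72.111 ≈ 3.340.
In decibels: 20·log₁₀(3.340) ≈ 10.5 dB.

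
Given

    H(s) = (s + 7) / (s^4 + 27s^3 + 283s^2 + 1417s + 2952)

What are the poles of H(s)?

s = -9, -5 + 4j, -5 - 4j, -8

The poles are the roots of the denominator s^4 + 27s^3 + 283s^2 + 1417s + 2952 = 0.
Trying s = -9: the polynomial evaluates to 0, so (s + 9) is a factor.
Dividing out leaves s^3 + 18s^2 + 121s + 328 = 0.
This factors further as (s^2 + 10s + 41)(s + 8) = 0.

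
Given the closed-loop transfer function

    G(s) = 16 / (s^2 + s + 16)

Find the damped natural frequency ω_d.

ω_d ≈ 3.969 rad/s

Comparing s^2 + s + 16 to s^2 + 2ζωₙs + ωₙ²: ωₙ = 4 rad/s and ζ = 1/(2·4) = 0.125.
ζωₙ = 1/2 = 0.5, so ω_d = ωₙ√(1−ζ²) = √(ωₙ² − (ζωₙ)²) = √(16 − 0.5²) = √15.75 ≈ 3.969 rad/s.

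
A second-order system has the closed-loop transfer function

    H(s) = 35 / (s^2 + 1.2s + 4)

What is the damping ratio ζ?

Compare the denominator to the standard form s^2 + 2ζωₙs + ωₙ².
ωₙ² = 4, so ωₙ = 2 rad/s.
2ζωₙ = 1.2, so ζ = 1.2/(2·2) = 0.3.

ζ = 0.3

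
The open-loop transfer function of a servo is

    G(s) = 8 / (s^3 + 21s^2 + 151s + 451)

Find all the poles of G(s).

s = -5 + 4j, -5 - 4j, -11

The poles are the roots of the denominator s^3 + 21s^2 + 151s + 451 = 0.
Trying s = -11: the polynomial evaluates to 0, so (s + 11) is a factor.
Dividing out leaves s^2 + 10s + 41 = 0.
The quadratic formula then gives s = -5 ± 4j.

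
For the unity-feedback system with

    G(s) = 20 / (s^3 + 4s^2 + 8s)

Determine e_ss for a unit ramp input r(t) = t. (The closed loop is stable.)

e_ss = 0.4000

G(s) has one pole at the origin.
This is a Type 1 system. Kv = lim_{s→0} s·G(s) = 20/8 = 5/2.
e_ss = 1/Kv = 1/(5/2) = 2/5 ≈ 0.4000.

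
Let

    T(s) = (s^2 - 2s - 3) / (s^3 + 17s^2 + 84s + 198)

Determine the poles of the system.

s = -11, -3 ± 3j

The poles are the roots of the denominator s^3 + 17s^2 + 84s + 198 = 0.
Trying s = -11: the polynomial evaluates to 0, so (s + 11) is a factor.
Dividing out leaves s^2 + 6s + 18 = 0.
The quadratic formula then gives s = -3 ± 3j.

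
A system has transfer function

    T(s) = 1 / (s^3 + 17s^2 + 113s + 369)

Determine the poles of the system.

s = -4 ± 5j, -9

The poles are the roots of the denominator s^3 + 17s^2 + 113s + 369 = 0.
Trying s = -9: the polynomial evaluates to 0, so (s + 9) is a factor.
Dividing out leaves s^2 + 8s + 41 = 0.
The quadratic formula then gives s = -4 ± 5j.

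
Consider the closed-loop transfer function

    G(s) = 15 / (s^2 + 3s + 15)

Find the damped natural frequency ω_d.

ω_d ≈ 3.571 rad/s

Comparing s^2 + 3s + 15 to s^2 + 2ζωₙs + ωₙ²: ωₙ = √15 ≈ 3.873 rad/s and ζ = 3/(2·√15) ≈ 0.3873.
ζωₙ = 3/2 = 1.5, so ω_d = ωₙ√(1−ζ²) = √(ωₙ² − (ζωₙ)²) = √(15 − 1.5²) = √12.75 ≈ 3.571 rad/s.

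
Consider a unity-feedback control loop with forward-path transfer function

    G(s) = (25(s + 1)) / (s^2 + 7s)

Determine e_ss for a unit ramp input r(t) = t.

e_ss = 0.2800

G(s) has one pole at the origin.
This is a Type 1 system. Kv = lim_{s→0} s·G(s) = 25/7.
e_ss = 1/Kv = 1/(25/7) = 7/25 ≈ 0.2800.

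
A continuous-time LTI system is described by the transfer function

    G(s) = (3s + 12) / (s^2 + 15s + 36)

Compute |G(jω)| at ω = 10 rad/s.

|G(j10)| ≈ 0.1981

Substitute s = j10: numerator = 12 + j30, denominator = -64 + j150.
|G(j10)| = |12 + j30| / |-64 + j150| = 32.311 / 163.08 ≈ 0.1981.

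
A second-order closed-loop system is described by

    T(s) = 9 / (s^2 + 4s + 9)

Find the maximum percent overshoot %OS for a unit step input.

Comparing s^2 + 4s + 9 to s^2 + 2ζωₙs + ωₙ²: ωₙ = 3 rad/s and ζ = 4/(2·3) ≈ 0.6667.
%OS = 100·exp(−πζ/√(1−ζ²)) = 100·exp(−π·0.6667/√(1−0.6667²)) ≈ 6.02%.

%OS ≈ 6.02%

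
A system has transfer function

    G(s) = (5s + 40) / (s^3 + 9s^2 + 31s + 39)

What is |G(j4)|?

|G(j4)| ≈ 0.3698

Substitute s = j4: numerator = 40 + j20, denominator = -105 + j60.
|G(j4)| = |40 + j20| / |-105 + j60| = 44.721 / 120.93 ≈ 0.3698.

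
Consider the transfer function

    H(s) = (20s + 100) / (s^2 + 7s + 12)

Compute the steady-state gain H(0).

H(0) = 25/3 ≈ 8.333

Set s = 0: H(0) = (100) / (12) = 25/3.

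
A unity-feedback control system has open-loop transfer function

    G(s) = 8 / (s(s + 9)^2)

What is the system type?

The denominator has 1 factor of s at the origin (free integrator), so this is a Type 1 system.

Type 1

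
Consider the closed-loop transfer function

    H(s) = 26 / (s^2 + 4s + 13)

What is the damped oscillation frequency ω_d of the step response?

Comparing s^2 + 4s + 13 to s^2 + 2ζωₙs + ωₙ²: ωₙ = √13 ≈ 3.606 rad/s and ζ = 4/(2·√13) ≈ 0.5547.
ζωₙ = 4/2 = 2, so ω_d = ωₙ√(1−ζ²) = √(ωₙ² − (ζωₙ)²) = √(13 − 2²) = √9 = 3 rad/s.

ω_d = 3 rad/s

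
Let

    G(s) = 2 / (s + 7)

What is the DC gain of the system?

Set s = 0: G(0) = (2) / (7) = 2/7.

G(0) = 2/7 ≈ 0.2857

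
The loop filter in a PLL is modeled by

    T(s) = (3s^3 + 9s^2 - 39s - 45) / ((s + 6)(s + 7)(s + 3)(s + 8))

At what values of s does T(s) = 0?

Set the numerator to zero: 3s^3 + 9s^2 - 39s - 45 = 0, i.e. 3·(s^3 + 3s^2 - 13s - 15) = 0.
Factoring: (s + 1)(s - 3)(s + 5) = 0.

s = -1, 3, -5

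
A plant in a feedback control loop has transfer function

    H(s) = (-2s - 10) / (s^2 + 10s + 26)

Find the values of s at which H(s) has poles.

s = -5 ± j

The poles are the roots of the denominator s^2 + 10s + 26 = 0.
Using the quadratic formula: s = (-10 ± √(-4))/2 = -5 ± 1j.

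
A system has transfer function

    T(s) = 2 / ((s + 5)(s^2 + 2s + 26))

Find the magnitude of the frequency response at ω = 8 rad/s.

|T(j8)| ≈ 0.005142

Substitute s = j8: numerator = 2, denominator = -318 - j224.
|T(j8)| = |2| / |-318 - j224| = 2 / 388.97 ≈ 0.005142.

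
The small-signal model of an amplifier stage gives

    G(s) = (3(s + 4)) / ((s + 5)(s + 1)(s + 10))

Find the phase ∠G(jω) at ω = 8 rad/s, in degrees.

At s = j8: numerator = 12 + j24, denominator = -974 + j8.
∠G = ∠num − ∠den = 63.435° − (179.53°) = -116.1°.

∠G(j8) ≈ -116.1°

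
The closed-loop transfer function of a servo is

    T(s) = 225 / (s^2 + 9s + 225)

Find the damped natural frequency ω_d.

ω_d ≈ 14.31 rad/s

Comparing s^2 + 9s + 225 to s^2 + 2ζωₙs + ωₙ²: ωₙ = 15 rad/s and ζ = 9/(2·15) = 0.3.
ζωₙ = 9/2 = 4.5, so ω_d = ωₙ√(1−ζ²) = √(ωₙ² − (ζωₙ)²) = √(225 − 4.5²) = √204.75 ≈ 14.31 rad/s.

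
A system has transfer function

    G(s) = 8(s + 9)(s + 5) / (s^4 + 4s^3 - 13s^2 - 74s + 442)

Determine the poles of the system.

s = 3 + 2j, 3 - 2j, -5 + 3j, -5 - 3j

The poles are the roots of the denominator s^4 + 4s^3 - 13s^2 - 74s + 442 = 0.
No real roots exist; factor into two real quadratics: (s^2 - 6s + 13)(s^2 + 10s + 34) = 0.
Each quadratic gives a conjugate pair via the quadratic formula.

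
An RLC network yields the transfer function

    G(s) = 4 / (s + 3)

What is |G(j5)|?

|G(j5)| ≈ 0.6860

Substitute s = j5: numerator = 4, denominator = 3 + j5.
|G(j5)| = |4| / |3 + j5| = 4 / 5.8310 ≈ 0.6860.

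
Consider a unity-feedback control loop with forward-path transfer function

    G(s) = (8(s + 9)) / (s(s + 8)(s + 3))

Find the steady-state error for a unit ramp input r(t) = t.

e_ss = 0.3333

G(s) has one pole at the origin.
This is a Type 1 system. Kv = lim_{s→0} s·G(s) = 72/24 = 3.
e_ss = 1/Kv = 1/(3) = 1/3 ≈ 0.3333.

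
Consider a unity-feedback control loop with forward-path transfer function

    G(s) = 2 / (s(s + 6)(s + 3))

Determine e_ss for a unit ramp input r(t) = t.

e_ss = 9

G(s) has one pole at the origin.
This is a Type 1 system. Kv = lim_{s→0} s·G(s) = 2/18 = 1/9.
e_ss = 1/Kv = 1/(1/9) = 9.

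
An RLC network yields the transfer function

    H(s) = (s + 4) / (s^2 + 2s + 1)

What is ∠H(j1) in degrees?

∠H(j1) ≈ -75.96°

At s = j1: numerator = 4 + j1, denominator = j2.
∠H = ∠num − ∠den = 14.036° − (90°) = -75.96°.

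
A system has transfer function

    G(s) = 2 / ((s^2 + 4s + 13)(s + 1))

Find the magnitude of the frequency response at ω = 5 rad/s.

Substitute s = j5: numerator = 2, denominator = -112 - j40.
|G(j5)| = |2| / |-112 - j40| = 2 / 118.93 ≈ 0.01682.

|G(j5)| ≈ 0.01682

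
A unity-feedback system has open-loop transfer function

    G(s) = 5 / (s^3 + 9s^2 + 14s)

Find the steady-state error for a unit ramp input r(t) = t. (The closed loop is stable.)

G(s) has one pole at the origin.
This is a Type 1 system. Kv = lim_{s→0} s·G(s) = 5/14.
e_ss = 1/Kv = 1/(5/14) = 14/5 ≈ 2.800.

e_ss = 2.800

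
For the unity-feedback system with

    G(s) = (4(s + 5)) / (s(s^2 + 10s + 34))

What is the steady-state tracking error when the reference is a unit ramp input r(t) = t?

G(s) has one pole at the origin.
This is a Type 1 system. Kv = lim_{s→0} s·G(s) = 20/34 = 10/17.
e_ss = 1/Kv = 1/(10/17) = 17/10 ≈ 1.700.

e_ss = 1.700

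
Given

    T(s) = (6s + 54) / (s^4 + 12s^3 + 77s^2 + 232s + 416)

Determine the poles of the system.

The poles are the roots of the denominator s^4 + 12s^3 + 77s^2 + 232s + 416 = 0.
No real roots exist; factor into two real quadratics: (s^2 + 4s + 13)(s^2 + 8s + 32) = 0.
Each quadratic gives a conjugate pair via the quadratic formula.

s = -2 + 3j, -2 - 3j, -4 + 4j, -4 - 4j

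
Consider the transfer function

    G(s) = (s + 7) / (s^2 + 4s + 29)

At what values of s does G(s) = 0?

s = -7

Set the numerator to zero: s + 7 = 0.
So s = -7.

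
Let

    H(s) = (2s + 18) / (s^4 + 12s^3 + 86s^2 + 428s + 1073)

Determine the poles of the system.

s = -5 + 2j, -5 - 2j, -1 + 6j, -1 - 6j

The poles are the roots of the denominator s^4 + 12s^3 + 86s^2 + 428s + 1073 = 0.
No real roots exist; factor into two real quadratics: (s^2 + 10s + 29)(s^2 + 2s + 37) = 0.
Each quadratic gives a conjugate pair via the quadratic formula.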